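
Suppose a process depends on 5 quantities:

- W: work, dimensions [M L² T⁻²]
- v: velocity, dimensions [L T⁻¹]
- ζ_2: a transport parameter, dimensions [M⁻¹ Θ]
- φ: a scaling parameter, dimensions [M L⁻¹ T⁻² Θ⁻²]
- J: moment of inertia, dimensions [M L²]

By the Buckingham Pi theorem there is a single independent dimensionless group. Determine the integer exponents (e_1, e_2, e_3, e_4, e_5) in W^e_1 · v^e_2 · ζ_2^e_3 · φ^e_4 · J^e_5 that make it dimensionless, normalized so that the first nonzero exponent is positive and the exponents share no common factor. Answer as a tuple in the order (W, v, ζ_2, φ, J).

(1, 2, -4, -2, -3)

M: e_1·(1) + e_2·(0) + e_3·(-1) + e_4·(1) + e_5·(1) = 0
L: e_1·(2) + e_2·(1) + e_3·(0) + e_4·(-1) + e_5·(2) = 0
T: e_1·(-2) + e_2·(-1) + e_3·(0) + e_4·(-2) + e_5·(0) = 0
Θ: e_1·(0) + e_2·(0) + e_3·(1) + e_4·(-2) + e_5·(0) = 0
Solving this homogeneous linear system for the smallest-integer solution (first nonzero entry positive) gives (1, 2, -4, -2, -3).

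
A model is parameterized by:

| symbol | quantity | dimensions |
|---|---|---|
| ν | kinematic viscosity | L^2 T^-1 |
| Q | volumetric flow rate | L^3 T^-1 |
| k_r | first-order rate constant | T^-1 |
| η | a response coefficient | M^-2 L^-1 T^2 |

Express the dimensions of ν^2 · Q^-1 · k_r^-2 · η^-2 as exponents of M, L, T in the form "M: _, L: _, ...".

Collect each base-dimension exponent across the product:
  M: 2·(0) − (0) − 2·(0) − 2·(-2) = 4
  L: 2·(2) − (3) − 2·(0) − 2·(-1) = 3
  T: 2·(-1) − (-1) − 2·(-1) − 2·(2) = -3
So the dimensions are [M⁴ L³ T⁻³].

M: 4, L: 3, T: -3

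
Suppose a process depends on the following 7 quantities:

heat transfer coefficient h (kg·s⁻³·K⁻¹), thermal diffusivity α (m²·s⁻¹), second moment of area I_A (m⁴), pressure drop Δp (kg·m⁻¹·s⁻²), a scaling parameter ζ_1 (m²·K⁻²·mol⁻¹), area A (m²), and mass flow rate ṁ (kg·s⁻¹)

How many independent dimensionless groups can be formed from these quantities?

There are 7 variables and 5 base dimensions (M, L, T, Θ, N).
The dimension matrix has rank 5.
Independent dimensionless groups: 7 − 5 = 2.

2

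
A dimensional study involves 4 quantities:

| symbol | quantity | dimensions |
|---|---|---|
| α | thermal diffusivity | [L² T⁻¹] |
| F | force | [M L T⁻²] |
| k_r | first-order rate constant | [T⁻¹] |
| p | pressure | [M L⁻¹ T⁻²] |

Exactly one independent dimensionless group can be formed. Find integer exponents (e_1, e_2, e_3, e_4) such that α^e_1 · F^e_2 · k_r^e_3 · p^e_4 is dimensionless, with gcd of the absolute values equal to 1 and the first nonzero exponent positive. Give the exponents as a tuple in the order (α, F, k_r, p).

(1, -1, -1, 1)

M: e_1·(0) + e_2·(1) + e_3·(0) + e_4·(1) = 0
L: e_1·(2) + e_2·(1) + e_3·(0) + e_4·(-1) = 0
T: e_1·(-1) + e_2·(-2) + e_3·(-1) + e_4·(-2) = 0
Solving this homogeneous linear system for the smallest-integer solution (first nonzero entry positive) gives (1, -1, -1, 1).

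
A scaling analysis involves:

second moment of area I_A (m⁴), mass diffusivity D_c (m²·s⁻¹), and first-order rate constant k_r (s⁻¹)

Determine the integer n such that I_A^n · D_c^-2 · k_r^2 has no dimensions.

1

Balance the L exponent: (4)·n from I_A, plus −2·(2) + 2·(0) = -4 from the rest, must sum to zero.
4n − 4 = 0, so n = 1.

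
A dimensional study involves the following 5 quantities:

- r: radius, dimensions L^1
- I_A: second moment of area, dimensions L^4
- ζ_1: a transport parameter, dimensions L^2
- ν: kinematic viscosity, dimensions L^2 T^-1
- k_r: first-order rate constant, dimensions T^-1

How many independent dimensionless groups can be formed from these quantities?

There are 5 variables and 2 base dimensions (L, T).
The dimension matrix has rank 2.
Independent dimensionless groups: 5 − 2 = 3.

3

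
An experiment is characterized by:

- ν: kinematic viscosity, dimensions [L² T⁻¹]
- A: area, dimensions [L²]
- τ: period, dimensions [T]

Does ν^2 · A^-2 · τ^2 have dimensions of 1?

yes

Sum the exponent of each base dimension across the product:
  M: 2·[ν]_M − 2·[A]_M + 2·[τ]_M = 2·(0) − 2·(0) + 2·(0) = 0
  L: 2·[ν]_L − 2·[A]_L + 2·[τ]_L = 2·(2) − 2·(2) + 2·(0) = 0
  T: 2·[ν]_T − 2·[A]_T + 2·[τ]_T = 2·(-1) − 2·(0) + 2·(1) = 0
  Θ: 2·[ν]_Θ − 2·[A]_Θ + 2·[τ]_Θ = 2·(0) − 2·(0) + 2·(0) = 0
All base exponents vanish — dimensionless.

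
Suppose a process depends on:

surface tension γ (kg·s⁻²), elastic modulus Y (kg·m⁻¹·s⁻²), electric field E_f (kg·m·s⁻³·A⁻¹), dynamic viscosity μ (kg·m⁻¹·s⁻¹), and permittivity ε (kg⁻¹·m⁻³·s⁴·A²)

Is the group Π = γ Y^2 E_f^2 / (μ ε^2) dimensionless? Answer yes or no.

no

Sum the exponent of each base dimension across the product:
  M: [γ]_M + 2·[Y]_M + 2·[E_f]_M − [μ]_M − 2·[ε]_M = (1) + 2·(1) + 2·(1) − (1) − 2·(-1) = 6
  L: [γ]_L + 2·[Y]_L + 2·[E_f]_L − [μ]_L − 2·[ε]_L = (0) + 2·(-1) + 2·(1) − (-1) − 2·(-3) = 7
  T: [γ]_T + 2·[Y]_T + 2·[E_f]_T − [μ]_T − 2·[ε]_T = (-2) + 2·(-2) + 2·(-3) − (-1) − 2·(4) = -19
  I: [γ]_I + 2·[Y]_I + 2·[E_f]_I − [μ]_I − 2·[ε]_I = (0) + 2·(0) + 2·(-1) − (0) − 2·(2) = -6
Net dimensions [M⁶ L⁷ T⁻¹⁹ I⁻⁶] ≠ [1] — not dimensionless.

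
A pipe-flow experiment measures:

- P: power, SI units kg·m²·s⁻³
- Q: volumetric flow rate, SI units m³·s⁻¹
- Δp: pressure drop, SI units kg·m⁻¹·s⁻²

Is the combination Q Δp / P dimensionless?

yes

Sum the exponent of each base dimension across the product:
  M: −[P]_M + [Q]_M + [Δp]_M = −(1) + (0) + (1) = 0
  L: −[P]_L + [Q]_L + [Δp]_L = −(2) + (3) + (-1) = 0
  T: −[P]_T + [Q]_T + [Δp]_T = −(-3) + (-1) + (-2) = 0
All base exponents vanish — dimensionless.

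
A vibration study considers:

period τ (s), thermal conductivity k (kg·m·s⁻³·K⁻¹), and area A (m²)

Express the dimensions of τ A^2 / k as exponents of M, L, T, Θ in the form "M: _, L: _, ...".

M: -1, L: 3, T: 4, Θ: 1

Collect each base-dimension exponent across the product:
  M: (0) − (1) + 2·(0) = -1
  L: (0) − (1) + 2·(2) = 3
  T: (1) − (-3) + 2·(0) = 4
  Θ: (0) − (-1) + 2·(0) = 1
So the dimensions are [M⁻¹ L³ T⁴ Θ].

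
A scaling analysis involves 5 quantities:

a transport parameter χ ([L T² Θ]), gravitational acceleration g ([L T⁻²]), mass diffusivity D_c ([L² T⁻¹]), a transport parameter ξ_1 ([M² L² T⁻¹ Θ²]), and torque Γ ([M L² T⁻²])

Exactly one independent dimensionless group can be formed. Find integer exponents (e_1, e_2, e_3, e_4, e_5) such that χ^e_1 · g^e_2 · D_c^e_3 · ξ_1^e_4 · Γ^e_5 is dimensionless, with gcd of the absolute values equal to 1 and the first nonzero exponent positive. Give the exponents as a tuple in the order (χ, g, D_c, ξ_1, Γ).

(2, 2, -3, -1, 2)

M: e_1·(0) + e_2·(0) + e_3·(0) + e_4·(2) + e_5·(1) = 0
L: e_1·(1) + e_2·(1) + e_3·(2) + e_4·(2) + e_5·(2) = 0
T: e_1·(2) + e_2·(-2) + e_3·(-1) + e_4·(-1) + e_5·(-2) = 0
Θ: e_1·(1) + e_2·(0) + e_3·(0) + e_4·(2) + e_5·(0) = 0
Solving this homogeneous linear system for the smallest-integer solution (first nonzero entry positive) gives (2, 2, -3, -1, 2).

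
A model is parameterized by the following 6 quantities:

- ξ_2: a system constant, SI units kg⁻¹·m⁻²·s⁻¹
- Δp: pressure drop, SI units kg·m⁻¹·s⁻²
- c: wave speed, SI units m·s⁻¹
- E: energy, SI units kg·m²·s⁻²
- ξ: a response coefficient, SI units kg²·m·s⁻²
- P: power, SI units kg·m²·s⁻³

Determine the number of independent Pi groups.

3

There are 6 variables and 3 base dimensions (M, L, T).
The dimension matrix has rank 3.
Independent dimensionless groups: 6 − 3 = 3.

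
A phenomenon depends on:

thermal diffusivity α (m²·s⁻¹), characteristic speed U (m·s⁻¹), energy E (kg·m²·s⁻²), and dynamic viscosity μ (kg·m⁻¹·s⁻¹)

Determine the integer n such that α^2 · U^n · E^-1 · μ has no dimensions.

Balance the L exponent: (1)·n from U, plus 2·(2) − (2) + (-1) = 1 from the rest, must sum to zero.
n + 1 = 0, so n = -1.

-1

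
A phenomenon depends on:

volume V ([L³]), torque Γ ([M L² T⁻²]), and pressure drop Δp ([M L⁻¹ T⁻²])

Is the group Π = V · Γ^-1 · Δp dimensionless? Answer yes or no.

Sum the exponent of each base dimension across the product:
  M: [V]_M − [Γ]_M + [Δp]_M = (0) − (1) + (1) = 0
  L: [V]_L − [Γ]_L + [Δp]_L = (3) − (2) + (-1) = 0
  T: [V]_T − [Γ]_T + [Δp]_T = (0) − (-2) + (-2) = 0
All base exponents vanish — dimensionless.

yes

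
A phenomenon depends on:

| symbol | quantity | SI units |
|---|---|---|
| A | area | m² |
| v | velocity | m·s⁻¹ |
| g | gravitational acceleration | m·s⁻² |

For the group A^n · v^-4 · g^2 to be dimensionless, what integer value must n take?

1

Balance the L exponent: (2)·n from A, plus −4·(1) + 2·(1) = -2 from the rest, must sum to zero.
2n − 2 = 0, so n = 1.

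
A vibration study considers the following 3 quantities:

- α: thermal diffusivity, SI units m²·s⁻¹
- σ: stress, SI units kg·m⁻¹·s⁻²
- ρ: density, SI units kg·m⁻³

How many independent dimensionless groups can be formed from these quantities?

There are 3 variables and 3 base dimensions (M, L, T).
The dimension matrix has rank 3.
Independent dimensionless groups: 3 − 3 = 0.

0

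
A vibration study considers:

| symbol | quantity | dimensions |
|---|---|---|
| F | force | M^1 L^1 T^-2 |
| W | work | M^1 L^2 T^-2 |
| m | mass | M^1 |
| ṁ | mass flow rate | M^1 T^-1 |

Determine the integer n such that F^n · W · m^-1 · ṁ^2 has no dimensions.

-2

Balance the M exponent: (1)·n from F, plus (1) − (1) + 2·(1) = 2 from the rest, must sum to zero.
n + 2 = 0, so n = -2.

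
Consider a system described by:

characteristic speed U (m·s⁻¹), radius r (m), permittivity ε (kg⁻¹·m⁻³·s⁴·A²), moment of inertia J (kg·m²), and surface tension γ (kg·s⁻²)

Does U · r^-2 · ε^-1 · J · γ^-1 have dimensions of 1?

no

Sum the exponent of each base dimension across the product:
  M: [U]_M − 2·[r]_M − [ε]_M + [J]_M − [γ]_M = (0) − 2·(0) − (-1) + (1) − (1) = 1
  L: [U]_L − 2·[r]_L − [ε]_L + [J]_L − [γ]_L = (1) − 2·(1) − (-3) + (2) − (0) = 4
  T: [U]_T − 2·[r]_T − [ε]_T + [J]_T − [γ]_T = (-1) − 2·(0) − (4) + (0) − (-2) = -3
  I: [U]_I − 2·[r]_I − [ε]_I + [J]_I − [γ]_I = (0) − 2·(0) − (2) + (0) − (0) = -2
Net dimensions [M L⁴ T⁻³ I⁻²] ≠ [1] — not dimensionless.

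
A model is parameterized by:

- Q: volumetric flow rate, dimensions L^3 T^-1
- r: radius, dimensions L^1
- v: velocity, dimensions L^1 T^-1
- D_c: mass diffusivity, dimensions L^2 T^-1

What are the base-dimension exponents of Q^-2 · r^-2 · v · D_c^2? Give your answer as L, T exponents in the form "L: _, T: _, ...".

L: -3, T: -1

Collect each base-dimension exponent across the product:
  L: −2·(3) − 2·(1) + (1) + 2·(2) = -3
  T: −2·(-1) − 2·(0) + (-1) + 2·(-1) = -1
So the dimensions are [L⁻³ T⁻¹].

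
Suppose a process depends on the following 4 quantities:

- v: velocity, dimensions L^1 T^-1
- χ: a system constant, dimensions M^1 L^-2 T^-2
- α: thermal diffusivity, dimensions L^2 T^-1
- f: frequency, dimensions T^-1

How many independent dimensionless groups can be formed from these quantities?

1

There are 4 variables and 3 base dimensions (M, L, T).
The dimension matrix has rank 3.
Independent dimensionless groups: 4 − 3 = 1.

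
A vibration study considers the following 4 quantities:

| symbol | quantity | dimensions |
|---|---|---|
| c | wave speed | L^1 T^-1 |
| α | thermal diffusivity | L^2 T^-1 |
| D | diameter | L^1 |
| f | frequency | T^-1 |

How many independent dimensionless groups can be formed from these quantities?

2

There are 4 variables and 2 base dimensions (L, T).
The dimension matrix has rank 2.
Independent dimensionless groups: 4 − 2 = 2.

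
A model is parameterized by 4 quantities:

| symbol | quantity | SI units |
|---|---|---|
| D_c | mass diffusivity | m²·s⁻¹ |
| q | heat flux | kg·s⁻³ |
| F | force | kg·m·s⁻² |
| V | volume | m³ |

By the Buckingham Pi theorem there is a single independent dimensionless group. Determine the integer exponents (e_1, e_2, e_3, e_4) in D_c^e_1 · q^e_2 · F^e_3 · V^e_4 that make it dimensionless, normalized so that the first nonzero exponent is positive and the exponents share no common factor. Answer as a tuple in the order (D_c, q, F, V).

M: e_1·(0) + e_2·(1) + e_3·(1) + e_4·(0) = 0
L: e_1·(2) + e_2·(0) + e_3·(1) + e_4·(3) = 0
T: e_1·(-1) + e_2·(-3) + e_3·(-2) + e_4·(0) = 0
Solving this homogeneous linear system for the smallest-integer solution (first nonzero entry positive) gives (1, -1, 1, -1).

(1, -1, 1, -1)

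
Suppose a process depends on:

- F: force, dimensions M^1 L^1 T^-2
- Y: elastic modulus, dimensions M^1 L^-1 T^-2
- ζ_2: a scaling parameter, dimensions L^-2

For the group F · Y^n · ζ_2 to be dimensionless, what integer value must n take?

Balance the M exponent: (1)·n from Y, plus (1) + (0) = 1 from the rest, must sum to zero.
n + 1 = 0, so n = -1.

-1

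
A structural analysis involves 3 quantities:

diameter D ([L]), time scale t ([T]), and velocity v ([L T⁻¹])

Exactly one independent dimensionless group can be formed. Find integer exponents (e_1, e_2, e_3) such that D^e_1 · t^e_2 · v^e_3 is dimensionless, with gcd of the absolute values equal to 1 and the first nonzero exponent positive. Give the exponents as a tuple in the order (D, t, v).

L: e_1·(1) + e_2·(0) + e_3·(1) = 0
T: e_1·(0) + e_2·(1) + e_3·(-1) = 0
Solving this homogeneous linear system for the smallest-integer solution (first nonzero entry positive) gives (1, -1, -1).

(1, -1, -1)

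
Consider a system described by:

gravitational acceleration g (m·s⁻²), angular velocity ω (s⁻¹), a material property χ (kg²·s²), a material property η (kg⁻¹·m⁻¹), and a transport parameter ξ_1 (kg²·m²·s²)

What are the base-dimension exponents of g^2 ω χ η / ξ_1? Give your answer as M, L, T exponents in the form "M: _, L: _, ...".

Collect each base-dimension exponent across the product:
  M: 2·(0) + (0) + (2) + (-1) − (2) = -1
  L: 2·(1) + (0) + (0) + (-1) − (2) = -1
  T: 2·(-2) + (-1) + (2) + (0) − (2) = -5
So the dimensions are [M⁻¹ L⁻¹ T⁻⁵].

M: -1, L: -1, T: -5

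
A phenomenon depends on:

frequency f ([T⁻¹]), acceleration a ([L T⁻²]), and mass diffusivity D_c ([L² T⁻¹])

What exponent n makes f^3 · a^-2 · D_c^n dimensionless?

Balance the L exponent: (2)·n from D_c, plus 3·(0) − 2·(1) = -2 from the rest, must sum to zero.
2n − 2 = 0, so n = 1.

1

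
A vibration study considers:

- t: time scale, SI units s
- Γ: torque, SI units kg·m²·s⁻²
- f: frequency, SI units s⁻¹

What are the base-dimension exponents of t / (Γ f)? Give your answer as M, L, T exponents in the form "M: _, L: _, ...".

Collect each base-dimension exponent across the product:
  M: (0) − (1) − (0) = -1
  L: (0) − (2) − (0) = -2
  T: (1) − (-2) − (-1) = 4
So the dimensions are [M⁻¹ L⁻² T⁴].

M: -1, L: -2, T: 4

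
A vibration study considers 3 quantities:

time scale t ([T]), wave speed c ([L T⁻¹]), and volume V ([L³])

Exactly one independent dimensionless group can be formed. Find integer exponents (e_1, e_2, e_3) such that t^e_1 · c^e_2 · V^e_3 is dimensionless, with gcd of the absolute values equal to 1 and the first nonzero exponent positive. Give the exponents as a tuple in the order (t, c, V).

(3, 3, -1)

L: e_1·(0) + e_2·(1) + e_3·(3) = 0
T: e_1·(1) + e_2·(-1) + e_3·(0) = 0
Solving this homogeneous linear system for the smallest-integer solution (first nonzero entry positive) gives (3, 3, -1).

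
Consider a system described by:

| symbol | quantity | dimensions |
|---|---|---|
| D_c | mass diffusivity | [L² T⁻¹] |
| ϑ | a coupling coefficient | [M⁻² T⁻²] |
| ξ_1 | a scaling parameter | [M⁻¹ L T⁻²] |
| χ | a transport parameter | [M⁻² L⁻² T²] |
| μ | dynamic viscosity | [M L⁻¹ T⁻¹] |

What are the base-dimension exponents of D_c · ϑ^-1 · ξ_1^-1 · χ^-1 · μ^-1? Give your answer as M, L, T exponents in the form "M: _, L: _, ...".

Collect each base-dimension exponent across the product:
  M: (0) − (-2) − (-1) − (-2) − (1) = 4
  L: (2) − (0) − (1) − (-2) − (-1) = 4
  T: (-1) − (-2) − (-2) − (2) − (-1) = 2
So the dimensions are [M⁴ L⁴ T²].

M: 4, L: 4, T: 2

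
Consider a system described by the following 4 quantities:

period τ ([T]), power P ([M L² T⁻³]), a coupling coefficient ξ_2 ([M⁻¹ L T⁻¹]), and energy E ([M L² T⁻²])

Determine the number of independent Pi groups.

There are 4 variables and 3 base dimensions (M, L, T).
The dimension matrix has rank 3.
Independent dimensionless groups: 4 − 3 = 1.

1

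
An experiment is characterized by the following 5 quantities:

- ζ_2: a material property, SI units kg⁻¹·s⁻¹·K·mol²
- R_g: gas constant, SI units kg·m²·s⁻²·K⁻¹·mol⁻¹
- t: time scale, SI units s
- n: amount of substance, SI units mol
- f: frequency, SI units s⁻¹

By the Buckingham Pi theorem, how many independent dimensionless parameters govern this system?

There are 5 variables and 5 base dimensions (M, L, T, Θ, N).
The dimension matrix has rank 4 (less than 5: the dimension vectors are linearly dependent).
Independent dimensionless groups: 5 − 4 = 1.

1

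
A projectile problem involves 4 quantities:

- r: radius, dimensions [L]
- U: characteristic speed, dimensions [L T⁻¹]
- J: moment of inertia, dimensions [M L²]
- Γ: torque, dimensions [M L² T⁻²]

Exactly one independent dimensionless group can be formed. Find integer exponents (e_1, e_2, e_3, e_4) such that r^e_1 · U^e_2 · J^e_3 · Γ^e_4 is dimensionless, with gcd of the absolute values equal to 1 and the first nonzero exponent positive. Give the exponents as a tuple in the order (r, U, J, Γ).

M: e_1·(0) + e_2·(0) + e_3·(1) + e_4·(1) = 0
L: e_1·(1) + e_2·(1) + e_3·(2) + e_4·(2) = 0
T: e_1·(0) + e_2·(-1) + e_3·(0) + e_4·(-2) = 0
Solving this homogeneous linear system for the smallest-integer solution (first nonzero entry positive) gives (2, -2, -1, 1).

(2, -2, -1, 1)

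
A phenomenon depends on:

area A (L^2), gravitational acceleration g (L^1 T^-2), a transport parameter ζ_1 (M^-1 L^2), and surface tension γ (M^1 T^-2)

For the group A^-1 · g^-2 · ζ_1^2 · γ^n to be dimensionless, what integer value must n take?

Balance the M exponent: (1)·n from γ, plus −(0) − 2·(0) + 2·(-1) = -2 from the rest, must sum to zero.
n − 2 = 0, so n = 2.

2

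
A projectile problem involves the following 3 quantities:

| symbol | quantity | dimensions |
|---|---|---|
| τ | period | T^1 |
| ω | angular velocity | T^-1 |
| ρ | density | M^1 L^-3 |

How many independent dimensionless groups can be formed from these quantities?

There are 3 variables and 3 base dimensions (M, L, T).
The dimension matrix has rank 2 (less than 3: the dimension vectors are linearly dependent).
Independent dimensionless groups: 3 − 2 = 1.

1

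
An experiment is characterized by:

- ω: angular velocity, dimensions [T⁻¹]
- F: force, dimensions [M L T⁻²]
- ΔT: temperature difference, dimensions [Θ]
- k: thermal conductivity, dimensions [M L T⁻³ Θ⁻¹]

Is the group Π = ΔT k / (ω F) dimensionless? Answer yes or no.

yes

Sum the exponent of each base dimension across the product:
  M: −[ω]_M − [F]_M + [ΔT]_M + [k]_M = −(0) − (1) + (0) + (1) = 0
  L: −[ω]_L − [F]_L + [ΔT]_L + [k]_L = −(0) − (1) + (0) + (1) = 0
  T: −[ω]_T − [F]_T + [ΔT]_T + [k]_T = −(-1) − (-2) + (0) + (-3) = 0
  Θ: −[ω]_Θ − [F]_Θ + [ΔT]_Θ + [k]_Θ = −(0) − (0) + (1) + (-1) = 0
All base exponents vanish — dimensionless.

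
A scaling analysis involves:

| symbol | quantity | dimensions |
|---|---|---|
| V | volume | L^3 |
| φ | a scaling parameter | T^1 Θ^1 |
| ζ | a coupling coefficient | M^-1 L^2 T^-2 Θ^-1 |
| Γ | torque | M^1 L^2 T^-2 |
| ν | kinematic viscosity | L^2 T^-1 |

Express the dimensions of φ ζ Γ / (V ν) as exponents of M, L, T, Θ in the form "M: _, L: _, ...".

Collect each base-dimension exponent across the product:
  M: −(0) + (0) + (-1) + (1) − (0) = 0
  L: −(3) + (0) + (2) + (2) − (2) = -1
  T: −(0) + (1) + (-2) + (-2) − (-1) = -2
  Θ: −(0) + (1) + (-1) + (0) − (0) = 0
So the dimensions are [L⁻¹ T⁻²].

M: 0, L: -1, T: -2, Θ: 0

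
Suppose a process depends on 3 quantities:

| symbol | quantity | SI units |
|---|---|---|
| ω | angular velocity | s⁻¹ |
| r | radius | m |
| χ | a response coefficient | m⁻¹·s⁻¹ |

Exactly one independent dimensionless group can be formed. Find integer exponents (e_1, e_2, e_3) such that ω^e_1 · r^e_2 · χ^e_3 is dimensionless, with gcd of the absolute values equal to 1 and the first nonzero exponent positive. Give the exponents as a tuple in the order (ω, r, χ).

(1, -1, -1)

L: e_1·(0) + e_2·(1) + e_3·(-1) = 0
T: e_1·(-1) + e_2·(0) + e_3·(-1) = 0
Solving this homogeneous linear system for the smallest-integer solution (first nonzero entry positive) gives (1, -1, -1).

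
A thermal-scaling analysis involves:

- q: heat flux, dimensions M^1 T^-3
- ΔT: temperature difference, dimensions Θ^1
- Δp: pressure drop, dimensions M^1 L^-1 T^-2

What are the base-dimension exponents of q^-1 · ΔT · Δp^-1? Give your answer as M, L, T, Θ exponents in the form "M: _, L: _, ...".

Collect each base-dimension exponent across the product:
  M: −(1) + (0) − (1) = -2
  L: −(0) + (0) − (-1) = 1
  T: −(-3) + (0) − (-2) = 5
  Θ: −(0) + (1) − (0) = 1
So the dimensions are [M⁻² L T⁵ Θ].

M: -2, L: 1, T: 5, Θ: 1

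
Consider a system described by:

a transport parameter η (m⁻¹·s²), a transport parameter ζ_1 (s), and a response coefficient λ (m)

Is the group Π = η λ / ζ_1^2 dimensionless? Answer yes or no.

yes

Sum the exponent of each base dimension across the product:
  L: [η]_L − 2·[ζ_1]_L + [λ]_L = (-1) − 2·(0) + (1) = 0
  T: [η]_T − 2·[ζ_1]_T + [λ]_T = (2) − 2·(1) + (0) = 0
All base exponents vanish — dimensionless.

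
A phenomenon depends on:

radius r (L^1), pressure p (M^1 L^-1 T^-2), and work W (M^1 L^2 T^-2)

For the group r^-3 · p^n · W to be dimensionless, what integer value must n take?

-1

Balance the M exponent: (1)·n from p, plus −3·(0) + (1) = 1 from the rest, must sum to zero.
n + 1 = 0, so n = -1.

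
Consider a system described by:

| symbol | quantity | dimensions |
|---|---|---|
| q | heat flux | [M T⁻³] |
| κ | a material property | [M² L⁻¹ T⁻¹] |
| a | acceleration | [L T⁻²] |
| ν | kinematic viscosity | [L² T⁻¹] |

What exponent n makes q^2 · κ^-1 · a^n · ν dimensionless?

-3

Balance the L exponent: (1)·n from a, plus 2·(0) − (-1) + (2) = 3 from the rest, must sum to zero.
n + 3 = 0, so n = -3.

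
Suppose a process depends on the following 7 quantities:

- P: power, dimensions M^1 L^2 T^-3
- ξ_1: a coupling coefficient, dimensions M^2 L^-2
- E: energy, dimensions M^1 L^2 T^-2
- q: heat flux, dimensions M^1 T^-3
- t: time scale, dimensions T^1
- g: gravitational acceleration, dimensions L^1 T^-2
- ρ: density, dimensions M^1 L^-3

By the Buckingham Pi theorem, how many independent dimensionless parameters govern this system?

There are 7 variables and 3 base dimensions (M, L, T).
The dimension matrix has rank 3.
Independent dimensionless groups: 7 − 3 = 4.

4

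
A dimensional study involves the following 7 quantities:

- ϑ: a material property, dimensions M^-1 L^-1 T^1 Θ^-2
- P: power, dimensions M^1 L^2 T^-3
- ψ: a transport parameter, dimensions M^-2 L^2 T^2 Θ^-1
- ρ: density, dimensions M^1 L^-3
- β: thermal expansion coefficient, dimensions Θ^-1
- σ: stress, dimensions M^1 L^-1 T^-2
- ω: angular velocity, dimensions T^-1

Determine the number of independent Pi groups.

3

There are 7 variables and 4 base dimensions (M, L, T, Θ).
The dimension matrix has rank 4.
Independent dimensionless groups: 7 − 4 = 3.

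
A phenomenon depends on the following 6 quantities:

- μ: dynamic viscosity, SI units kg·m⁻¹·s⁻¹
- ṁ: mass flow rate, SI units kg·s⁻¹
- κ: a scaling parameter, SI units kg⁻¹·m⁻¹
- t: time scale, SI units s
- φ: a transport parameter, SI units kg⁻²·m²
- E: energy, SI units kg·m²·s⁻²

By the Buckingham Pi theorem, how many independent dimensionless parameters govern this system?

There are 6 variables and 3 base dimensions (M, L, T).
The dimension matrix has rank 3.
Independent dimensionless groups: 6 − 3 = 3.

3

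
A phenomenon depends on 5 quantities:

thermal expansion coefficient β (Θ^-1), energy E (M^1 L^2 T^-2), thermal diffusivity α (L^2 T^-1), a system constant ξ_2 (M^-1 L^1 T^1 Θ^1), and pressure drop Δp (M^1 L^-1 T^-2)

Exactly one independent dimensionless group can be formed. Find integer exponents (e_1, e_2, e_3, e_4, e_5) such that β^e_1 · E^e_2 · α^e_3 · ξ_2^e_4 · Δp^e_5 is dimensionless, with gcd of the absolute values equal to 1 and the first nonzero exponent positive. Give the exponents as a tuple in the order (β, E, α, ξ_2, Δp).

(3, 2, -3, 3, 1)

M: e_1·(0) + e_2·(1) + e_3·(0) + e_4·(-1) + e_5·(1) = 0
L: e_1·(0) + e_2·(2) + e_3·(2) + e_4·(1) + e_5·(-1) = 0
T: e_1·(0) + e_2·(-2) + e_3·(-1) + e_4·(1) + e_5·(-2) = 0
Θ: e_1·(-1) + e_2·(0) + e_3·(0) + e_4·(1) + e_5·(0) = 0
Solving this homogeneous linear system for the smallest-integer solution (first nonzero entry positive) gives (3, 2, -3, 3, 1).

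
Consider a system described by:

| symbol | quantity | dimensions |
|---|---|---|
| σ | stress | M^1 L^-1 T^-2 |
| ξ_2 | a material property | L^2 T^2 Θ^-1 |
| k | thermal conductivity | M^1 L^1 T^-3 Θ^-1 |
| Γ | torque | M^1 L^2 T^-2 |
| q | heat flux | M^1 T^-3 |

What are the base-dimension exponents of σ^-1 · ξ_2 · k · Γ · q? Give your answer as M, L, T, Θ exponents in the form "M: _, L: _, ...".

M: 2, L: 6, T: -4, Θ: -2

Collect each base-dimension exponent across the product:
  M: −(1) + (0) + (1) + (1) + (1) = 2
  L: −(-1) + (2) + (1) + (2) + (0) = 6
  T: −(-2) + (2) + (-3) + (-2) + (-3) = -4
  Θ: −(0) + (-1) + (-1) + (0) + (0) = -2
So the dimensions are [M² L⁶ T⁻⁴ Θ⁻²].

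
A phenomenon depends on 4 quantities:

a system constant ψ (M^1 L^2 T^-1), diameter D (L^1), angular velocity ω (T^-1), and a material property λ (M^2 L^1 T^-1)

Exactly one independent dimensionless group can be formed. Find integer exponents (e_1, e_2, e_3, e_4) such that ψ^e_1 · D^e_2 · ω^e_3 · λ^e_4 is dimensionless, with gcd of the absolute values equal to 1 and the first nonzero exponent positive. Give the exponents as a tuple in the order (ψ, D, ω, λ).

M: e_1·(1) + e_2·(0) + e_3·(0) + e_4·(2) = 0
L: e_1·(2) + e_2·(1) + e_3·(0) + e_4·(1) = 0
T: e_1·(-1) + e_2·(0) + e_3·(-1) + e_4·(-1) = 0
Solving this homogeneous linear system for the smallest-integer solution (first nonzero entry positive) gives (2, -3, -1, -1).

(2, -3, -1, -1)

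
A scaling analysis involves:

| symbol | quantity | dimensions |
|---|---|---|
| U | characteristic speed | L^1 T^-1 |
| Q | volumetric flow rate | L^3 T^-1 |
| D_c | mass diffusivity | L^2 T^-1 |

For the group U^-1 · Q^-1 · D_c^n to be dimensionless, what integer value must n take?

2

Balance the L exponent: (2)·n from D_c, plus −(1) − (3) = -4 from the rest, must sum to zero.
2n − 4 = 0, so n = 2.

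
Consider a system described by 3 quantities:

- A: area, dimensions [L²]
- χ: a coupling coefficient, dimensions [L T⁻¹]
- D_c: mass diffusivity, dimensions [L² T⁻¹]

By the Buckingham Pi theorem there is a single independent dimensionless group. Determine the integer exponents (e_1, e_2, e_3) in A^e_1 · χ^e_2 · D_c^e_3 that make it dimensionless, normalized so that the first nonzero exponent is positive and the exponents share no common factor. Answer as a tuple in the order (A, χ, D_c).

L: e_1·(2) + e_2·(1) + e_3·(2) = 0
T: e_1·(0) + e_2·(-1) + e_3·(-1) = 0
Solving this homogeneous linear system for the smallest-integer solution (first nonzero entry positive) gives (1, 2, -2).

(1, 2, -2)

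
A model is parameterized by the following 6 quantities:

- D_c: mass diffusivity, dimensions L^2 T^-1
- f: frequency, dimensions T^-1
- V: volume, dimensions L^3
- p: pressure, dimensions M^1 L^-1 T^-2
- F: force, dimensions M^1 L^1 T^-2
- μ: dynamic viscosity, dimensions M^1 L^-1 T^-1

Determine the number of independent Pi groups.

There are 6 variables and 3 base dimensions (M, L, T).
The dimension matrix has rank 3.
Independent dimensionless groups: 6 − 3 = 3.

3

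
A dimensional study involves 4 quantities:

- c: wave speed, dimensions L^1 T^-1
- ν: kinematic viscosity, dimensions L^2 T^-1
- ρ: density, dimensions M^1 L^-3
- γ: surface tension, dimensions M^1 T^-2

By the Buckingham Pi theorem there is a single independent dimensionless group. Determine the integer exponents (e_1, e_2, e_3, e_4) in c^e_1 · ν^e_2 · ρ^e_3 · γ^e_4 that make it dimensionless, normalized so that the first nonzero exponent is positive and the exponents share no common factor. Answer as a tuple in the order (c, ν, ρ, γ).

M: e_1·(0) + e_2·(0) + e_3·(1) + e_4·(1) = 0
L: e_1·(1) + e_2·(2) + e_3·(-3) + e_4·(0) = 0
T: e_1·(-1) + e_2·(-1) + e_3·(0) + e_4·(-2) = 0
Solving this homogeneous linear system for the smallest-integer solution (first nonzero entry positive) gives (1, 1, 1, -1).

(1, 1, 1, -1)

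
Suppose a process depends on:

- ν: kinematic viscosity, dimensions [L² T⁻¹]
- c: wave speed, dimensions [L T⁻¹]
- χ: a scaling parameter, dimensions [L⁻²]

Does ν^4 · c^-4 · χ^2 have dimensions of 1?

yes

Sum the exponent of each base dimension across the product:
  L: 4·[ν]_L − 4·[c]_L + 2·[χ]_L = 4·(2) − 4·(1) + 2·(-2) = 0
  T: 4·[ν]_T − 4·[c]_T + 2·[χ]_T = 4·(-1) − 4·(-1) + 2·(0) = 0
All base exponents vanish — dimensionless.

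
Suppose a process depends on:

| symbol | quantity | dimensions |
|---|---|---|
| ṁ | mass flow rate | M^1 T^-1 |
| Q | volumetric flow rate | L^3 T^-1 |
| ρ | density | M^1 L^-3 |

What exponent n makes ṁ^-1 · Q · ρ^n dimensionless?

Balance the M exponent: (1)·n from ρ, plus −(1) + (0) = -1 from the rest, must sum to zero.
n − 1 = 0, so n = 1.

1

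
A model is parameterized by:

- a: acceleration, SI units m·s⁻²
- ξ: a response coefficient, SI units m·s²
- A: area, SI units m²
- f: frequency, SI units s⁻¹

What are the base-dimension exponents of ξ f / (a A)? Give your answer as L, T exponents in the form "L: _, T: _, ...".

Collect each base-dimension exponent across the product:
  L: −(1) + (1) − (2) + (0) = -2
  T: −(-2) + (2) − (0) + (-1) = 3
So the dimensions are [L⁻² T³].

L: -2, T: 3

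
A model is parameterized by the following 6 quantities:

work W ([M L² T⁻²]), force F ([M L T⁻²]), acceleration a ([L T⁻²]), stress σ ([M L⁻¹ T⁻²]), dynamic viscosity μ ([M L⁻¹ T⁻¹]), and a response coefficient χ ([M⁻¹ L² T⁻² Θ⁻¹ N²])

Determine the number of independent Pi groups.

2

There are 6 variables and 5 base dimensions (M, L, T, Θ, N).
The dimension matrix has rank 4 (less than 5: the dimension vectors are linearly dependent).
Independent dimensionless groups: 6 − 4 = 2.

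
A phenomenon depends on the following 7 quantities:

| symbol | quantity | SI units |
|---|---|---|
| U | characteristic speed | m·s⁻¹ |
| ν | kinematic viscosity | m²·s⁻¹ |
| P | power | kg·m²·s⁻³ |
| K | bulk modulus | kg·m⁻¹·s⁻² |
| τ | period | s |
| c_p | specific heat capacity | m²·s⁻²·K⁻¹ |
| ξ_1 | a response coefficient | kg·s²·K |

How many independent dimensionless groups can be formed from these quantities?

3

There are 7 variables and 4 base dimensions (M, L, T, Θ).
The dimension matrix has rank 4.
Independent dimensionless groups: 7 − 4 = 3.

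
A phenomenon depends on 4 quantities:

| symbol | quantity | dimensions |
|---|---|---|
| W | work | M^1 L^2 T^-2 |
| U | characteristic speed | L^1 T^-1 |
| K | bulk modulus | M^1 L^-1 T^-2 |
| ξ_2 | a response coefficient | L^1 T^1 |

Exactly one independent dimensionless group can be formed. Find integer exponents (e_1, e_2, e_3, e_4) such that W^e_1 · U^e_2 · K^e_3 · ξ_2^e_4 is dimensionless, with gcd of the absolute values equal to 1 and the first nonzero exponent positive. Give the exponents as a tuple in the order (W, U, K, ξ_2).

(2, -3, -2, -3)

M: e_1·(1) + e_2·(0) + e_3·(1) + e_4·(0) = 0
L: e_1·(2) + e_2·(1) + e_3·(-1) + e_4·(1) = 0
T: e_1·(-2) + e_2·(-1) + e_3·(-2) + e_4·(1) = 0
Solving this homogeneous linear system for the smallest-integer solution (first nonzero entry positive) gives (2, -3, -2, -3).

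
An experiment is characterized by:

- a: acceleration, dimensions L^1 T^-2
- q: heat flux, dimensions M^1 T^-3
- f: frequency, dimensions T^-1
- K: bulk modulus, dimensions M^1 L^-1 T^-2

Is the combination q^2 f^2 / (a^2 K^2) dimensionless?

yes

Sum the exponent of each base dimension across the product:
  M: −2·[a]_M + 2·[q]_M + 2·[f]_M − 2·[K]_M = −2·(0) + 2·(1) + 2·(0) − 2·(1) = 0
  L: −2·[a]_L + 2·[q]_L + 2·[f]_L − 2·[K]_L = −2·(1) + 2·(0) + 2·(0) − 2·(-1) = 0
  T: −2·[a]_T + 2·[q]_T + 2·[f]_T − 2·[K]_T = −2·(-2) + 2·(-3) + 2·(-1) − 2·(-2) = 0
  Θ: −2·[a]_Θ + 2·[q]_Θ + 2·[f]_Θ − 2·[K]_Θ = −2·(0) + 2·(0) + 2·(0) − 2·(0) = 0
All base exponents vanish — dimensionless.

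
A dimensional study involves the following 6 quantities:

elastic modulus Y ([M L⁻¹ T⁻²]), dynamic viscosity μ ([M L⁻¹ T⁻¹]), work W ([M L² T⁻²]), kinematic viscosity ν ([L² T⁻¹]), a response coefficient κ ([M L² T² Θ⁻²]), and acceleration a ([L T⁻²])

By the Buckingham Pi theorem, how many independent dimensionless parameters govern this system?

There are 6 variables and 4 base dimensions (M, L, T, Θ).
The dimension matrix has rank 4.
Independent dimensionless groups: 6 − 4 = 2.

2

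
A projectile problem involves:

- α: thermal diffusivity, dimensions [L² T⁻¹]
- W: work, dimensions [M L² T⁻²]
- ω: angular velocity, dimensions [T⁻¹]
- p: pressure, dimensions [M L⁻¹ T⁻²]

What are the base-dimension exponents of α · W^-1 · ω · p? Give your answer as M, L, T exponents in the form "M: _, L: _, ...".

M: 0, L: -1, T: -2

Collect each base-dimension exponent across the product:
  M: (0) − (1) + (0) + (1) = 0
  L: (2) − (2) + (0) + (-1) = -1
  T: (-1) − (-2) + (-1) + (-2) = -2
So the dimensions are [L⁻¹ T⁻²].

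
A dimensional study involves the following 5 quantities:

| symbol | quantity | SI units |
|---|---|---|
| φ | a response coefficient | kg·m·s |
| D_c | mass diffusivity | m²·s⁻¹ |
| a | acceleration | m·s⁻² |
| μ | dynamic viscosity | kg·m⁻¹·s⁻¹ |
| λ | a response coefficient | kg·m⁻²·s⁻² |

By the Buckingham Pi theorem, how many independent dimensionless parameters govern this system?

There are 5 variables and 3 base dimensions (M, L, T).
The dimension matrix has rank 3.
Independent dimensionless groups: 5 − 3 = 2.

2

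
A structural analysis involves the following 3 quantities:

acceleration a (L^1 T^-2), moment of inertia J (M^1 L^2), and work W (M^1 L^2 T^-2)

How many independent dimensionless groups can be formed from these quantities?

There are 3 variables and 3 base dimensions (M, L, T).
The dimension matrix has rank 3.
Independent dimensionless groups: 3 − 3 = 0.

0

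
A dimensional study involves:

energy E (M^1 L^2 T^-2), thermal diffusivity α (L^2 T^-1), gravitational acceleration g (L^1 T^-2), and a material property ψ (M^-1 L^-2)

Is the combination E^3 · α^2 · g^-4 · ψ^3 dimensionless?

yes

Sum the exponent of each base dimension across the product:
  M: 3·[E]_M + 2·[α]_M − 4·[g]_M + 3·[ψ]_M = 3·(1) + 2·(0) − 4·(0) + 3·(-1) = 0
  L: 3·[E]_L + 2·[α]_L − 4·[g]_L + 3·[ψ]_L = 3·(2) + 2·(2) − 4·(1) + 3·(-2) = 0
  T: 3·[E]_T + 2·[α]_T − 4·[g]_T + 3·[ψ]_T = 3·(-2) + 2·(-1) − 4·(-2) + 3·(0) = 0
All base exponents vanish — dimensionless.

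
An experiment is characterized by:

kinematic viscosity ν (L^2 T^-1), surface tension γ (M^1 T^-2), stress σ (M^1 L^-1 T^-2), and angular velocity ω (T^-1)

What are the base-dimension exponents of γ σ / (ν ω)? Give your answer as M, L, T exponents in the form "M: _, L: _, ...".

M: 2, L: -3, T: -2

Collect each base-dimension exponent across the product:
  M: −(0) + (1) + (1) − (0) = 2
  L: −(2) + (0) + (-1) − (0) = -3
  T: −(-1) + (-2) + (-2) − (-1) = -2
So the dimensions are [M² L⁻³ T⁻²].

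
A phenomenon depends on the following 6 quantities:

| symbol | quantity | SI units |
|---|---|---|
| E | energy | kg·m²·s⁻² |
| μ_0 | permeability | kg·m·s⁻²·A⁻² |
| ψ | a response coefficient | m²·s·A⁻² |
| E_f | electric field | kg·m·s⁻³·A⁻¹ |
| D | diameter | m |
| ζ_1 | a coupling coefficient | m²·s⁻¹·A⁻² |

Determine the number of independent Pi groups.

2

There are 6 variables and 4 base dimensions (M, L, T, I).
The dimension matrix has rank 4.
Independent dimensionless groups: 6 − 4 = 2.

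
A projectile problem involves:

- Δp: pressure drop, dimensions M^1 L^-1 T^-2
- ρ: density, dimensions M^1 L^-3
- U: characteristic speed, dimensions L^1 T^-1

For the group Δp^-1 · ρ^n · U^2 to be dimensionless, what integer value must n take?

Balance the M exponent: (1)·n from ρ, plus −(1) + 2·(0) = -1 from the rest, must sum to zero.
n − 1 = 0, so n = 1.

1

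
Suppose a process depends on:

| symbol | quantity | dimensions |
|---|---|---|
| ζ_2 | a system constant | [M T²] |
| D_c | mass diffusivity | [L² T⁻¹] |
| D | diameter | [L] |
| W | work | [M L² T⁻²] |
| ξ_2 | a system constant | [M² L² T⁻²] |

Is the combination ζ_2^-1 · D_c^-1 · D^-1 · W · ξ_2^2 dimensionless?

no

Sum the exponent of each base dimension across the product:
  M: −[ζ_2]_M − [D_c]_M − [D]_M + [W]_M + 2·[ξ_2]_M = −(1) − (0) − (0) + (1) + 2·(2) = 4
  L: −[ζ_2]_L − [D_c]_L − [D]_L + [W]_L + 2·[ξ_2]_L = −(0) − (2) − (1) + (2) + 2·(2) = 3
  T: −[ζ_2]_T − [D_c]_T − [D]_T + [W]_T + 2·[ξ_2]_T = −(2) − (-1) − (0) + (-2) + 2·(-2) = -7
Net dimensions [M⁴ L³ T⁻⁷] ≠ [1] — not dimensionless.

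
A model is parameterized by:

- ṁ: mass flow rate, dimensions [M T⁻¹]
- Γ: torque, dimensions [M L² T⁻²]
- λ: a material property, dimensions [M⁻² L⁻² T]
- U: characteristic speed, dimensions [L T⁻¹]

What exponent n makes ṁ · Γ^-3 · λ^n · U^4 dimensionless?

-1

Balance the M exponent: (-2)·n from λ, plus (1) − 3·(1) + 4·(0) = -2 from the rest, must sum to zero.
-2n − 2 = 0, so n = -1.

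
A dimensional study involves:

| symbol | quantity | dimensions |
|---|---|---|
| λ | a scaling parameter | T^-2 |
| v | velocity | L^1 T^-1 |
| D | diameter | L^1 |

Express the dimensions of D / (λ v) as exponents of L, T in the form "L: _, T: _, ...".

L: 0, T: 3

Collect each base-dimension exponent across the product:
  L: −(0) − (1) + (1) = 0
  T: −(-2) − (-1) + (0) = 3
So the dimensions are [T³].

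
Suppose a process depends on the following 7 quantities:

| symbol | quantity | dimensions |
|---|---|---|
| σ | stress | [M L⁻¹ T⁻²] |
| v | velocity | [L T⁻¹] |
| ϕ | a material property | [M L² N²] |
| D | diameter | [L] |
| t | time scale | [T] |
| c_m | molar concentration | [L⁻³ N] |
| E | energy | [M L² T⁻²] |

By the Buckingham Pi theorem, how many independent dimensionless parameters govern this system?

3

There are 7 variables and 4 base dimensions (M, L, T, N).
The dimension matrix has rank 4.
Independent dimensionless groups: 7 − 4 = 3.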